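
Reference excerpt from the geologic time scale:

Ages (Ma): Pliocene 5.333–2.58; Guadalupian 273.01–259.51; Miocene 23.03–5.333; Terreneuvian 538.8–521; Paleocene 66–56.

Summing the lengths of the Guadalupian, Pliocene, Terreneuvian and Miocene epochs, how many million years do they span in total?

Duration is start − end for each: (273.01 − 259.51) + (5.333 − 2.58) + (538.8 − 521) + (23.03 − 5.333).
That is 13.5 + 2.753 + 17.8 + 17.697, which totals 51.75 million years.

51.75 million years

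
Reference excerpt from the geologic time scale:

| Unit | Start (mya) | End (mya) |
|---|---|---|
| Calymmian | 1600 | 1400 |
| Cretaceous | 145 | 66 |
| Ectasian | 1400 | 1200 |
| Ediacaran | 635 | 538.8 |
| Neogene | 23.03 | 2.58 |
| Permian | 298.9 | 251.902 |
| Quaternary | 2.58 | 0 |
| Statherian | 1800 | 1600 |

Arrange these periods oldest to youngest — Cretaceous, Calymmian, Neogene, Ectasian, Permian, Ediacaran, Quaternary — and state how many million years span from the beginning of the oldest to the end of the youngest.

Start ages (Ma): Calymmian 1600, Ectasian 1400, Ediacaran 635, Permian 298.9, Cretaceous 145, Neogene 23.03, Quaternary 2.58.
Ordered oldest to youngest: Calymmian, Ectasian, Ediacaran, Permian, Cretaceous, Neogene, Quaternary.
Span = 1600 − 0 = 1600 Myr.

Calymmian, Ectasian, Ediacaran, Permian, Cretaceous, Neogene, Quaternary; total span 1600 Myr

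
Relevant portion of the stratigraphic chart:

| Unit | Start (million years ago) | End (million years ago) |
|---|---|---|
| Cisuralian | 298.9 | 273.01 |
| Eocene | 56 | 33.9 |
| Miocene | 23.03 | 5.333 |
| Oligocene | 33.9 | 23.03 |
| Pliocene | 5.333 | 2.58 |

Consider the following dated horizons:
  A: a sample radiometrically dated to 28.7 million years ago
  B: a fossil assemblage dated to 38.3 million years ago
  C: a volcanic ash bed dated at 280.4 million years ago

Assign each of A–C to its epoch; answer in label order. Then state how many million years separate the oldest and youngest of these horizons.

Match each age against the start–end ranges in the excerpt: A = 28.7 Ma → Oligocene (33.9–23.03); B = 38.3 Ma → Eocene (56–33.9); C = 280.4 Ma → Cisuralian (298.9–273.01).
The largest age is 280.4 Ma and the smallest is 28.7 Ma; their difference is 251.7 Myr.

A — Oligocene; B — Eocene; C — Cisuralian; span 251.7 million years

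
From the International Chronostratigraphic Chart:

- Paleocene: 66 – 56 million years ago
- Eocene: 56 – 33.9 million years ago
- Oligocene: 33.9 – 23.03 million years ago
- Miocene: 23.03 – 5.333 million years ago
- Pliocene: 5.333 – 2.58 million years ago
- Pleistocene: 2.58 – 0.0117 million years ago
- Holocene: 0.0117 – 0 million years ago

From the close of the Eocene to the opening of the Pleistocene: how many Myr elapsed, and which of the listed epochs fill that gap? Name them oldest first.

The Eocene closes at 33.9 Ma and the Pleistocene opens at 2.58 Ma, so the interval is 33.9 − 2.58 = 31.32 Myr.
An epoch fits inside if it starts at or after 33.9 Ma and ends at or before 2.58 Ma; oldest first that gives Oligocene, Miocene, Pliocene.

31.32 million years; Oligocene, Miocene, Pliocene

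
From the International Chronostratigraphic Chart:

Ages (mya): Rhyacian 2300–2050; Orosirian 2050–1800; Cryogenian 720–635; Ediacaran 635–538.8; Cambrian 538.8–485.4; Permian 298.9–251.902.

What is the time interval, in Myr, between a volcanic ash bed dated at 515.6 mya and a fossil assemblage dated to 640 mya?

124.4 million years

640 − 515.6 = 124.4 million years.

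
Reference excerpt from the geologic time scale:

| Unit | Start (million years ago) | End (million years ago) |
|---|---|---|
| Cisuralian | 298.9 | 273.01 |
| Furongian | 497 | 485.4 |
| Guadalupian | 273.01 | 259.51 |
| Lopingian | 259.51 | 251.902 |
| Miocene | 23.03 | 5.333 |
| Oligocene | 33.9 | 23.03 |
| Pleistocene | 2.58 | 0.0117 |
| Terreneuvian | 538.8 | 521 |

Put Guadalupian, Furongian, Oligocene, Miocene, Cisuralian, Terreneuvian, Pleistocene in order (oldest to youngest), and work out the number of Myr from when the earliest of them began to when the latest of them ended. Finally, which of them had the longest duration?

Terreneuvian, Furongian, Cisuralian, Guadalupian, Oligocene, Miocene, Pleistocene; total span 538.7883 Myr; longest is Cisuralian

Start ages (Ma): Terreneuvian 538.8, Furongian 497, Cisuralian 298.9, Guadalupian 273.01, Oligocene 33.9, Miocene 23.03, Pleistocene 2.58.
Ordered oldest to youngest: Terreneuvian, Furongian, Cisuralian, Guadalupian, Oligocene, Miocene, Pleistocene.
Span = 538.8 − 0.0117 = 538.7883 Myr.
Durations: Miocene 17.697, Pleistocene 2.5683, Cisuralian 25.89, Guadalupian 13.5, Furongian 11.6, Terreneuvian 17.8, Oligocene 10.87 → longest is Cisuralian (25.89 Myr).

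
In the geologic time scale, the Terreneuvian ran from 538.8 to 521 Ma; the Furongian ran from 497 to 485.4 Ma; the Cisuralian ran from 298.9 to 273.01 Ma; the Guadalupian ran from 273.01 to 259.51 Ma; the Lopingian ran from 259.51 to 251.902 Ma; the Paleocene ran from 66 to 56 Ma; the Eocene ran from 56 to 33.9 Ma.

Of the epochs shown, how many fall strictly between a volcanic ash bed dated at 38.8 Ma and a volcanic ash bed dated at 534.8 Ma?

The older date is 534.8 Ma and the younger is 38.8 Ma.
Epochs with start < 534.8 and end > 38.8 Ma: Furongian (497–485.4), Cisuralian (298.9–273.01), Guadalupian (273.01–259.51), Lopingian (259.51–251.902), Paleocene (66–56).
That is 5 complete epochs.

5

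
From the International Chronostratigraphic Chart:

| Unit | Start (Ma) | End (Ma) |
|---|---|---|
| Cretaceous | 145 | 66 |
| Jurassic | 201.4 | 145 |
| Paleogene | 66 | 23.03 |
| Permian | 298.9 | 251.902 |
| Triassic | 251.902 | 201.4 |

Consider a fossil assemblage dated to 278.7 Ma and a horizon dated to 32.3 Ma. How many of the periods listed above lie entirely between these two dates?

3

The older date is 278.7 Ma and the younger is 32.3 Ma.
Periods with start < 278.7 and end > 32.3 Ma: Triassic (251.902–201.4), Jurassic (201.4–145), Cretaceous (145–66).
That is 3 complete periods.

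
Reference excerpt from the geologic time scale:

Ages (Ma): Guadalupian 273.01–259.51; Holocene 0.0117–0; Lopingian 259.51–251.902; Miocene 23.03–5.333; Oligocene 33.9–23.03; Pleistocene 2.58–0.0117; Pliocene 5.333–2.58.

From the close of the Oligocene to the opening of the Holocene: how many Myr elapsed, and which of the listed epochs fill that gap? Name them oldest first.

End of Oligocene = 23.03 Ma; start of Holocene = 0.0117 Ma.
Gap = 23.03 − 0.0117 = 23.0183 Myr.
Epochs wholly inside 23.03–0.0117 Ma: Miocene (23.03–5.333), Pliocene (5.333–2.58), Pleistocene (2.58–0.0117).

23.0183 million years; Miocene, Pliocene, Pleistocene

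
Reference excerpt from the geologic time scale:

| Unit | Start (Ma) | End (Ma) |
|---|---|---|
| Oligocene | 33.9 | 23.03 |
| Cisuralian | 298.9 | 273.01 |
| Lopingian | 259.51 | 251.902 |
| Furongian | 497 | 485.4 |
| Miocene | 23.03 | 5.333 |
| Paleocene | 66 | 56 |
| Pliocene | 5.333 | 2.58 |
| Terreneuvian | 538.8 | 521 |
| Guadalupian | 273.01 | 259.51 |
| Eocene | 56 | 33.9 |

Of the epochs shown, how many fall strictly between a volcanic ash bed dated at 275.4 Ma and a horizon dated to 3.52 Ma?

The older date is 275.4 Ma and the younger is 3.52 Ma.
Epochs with start < 275.4 and end > 3.52 Ma: Guadalupian (273.01–259.51), Lopingian (259.51–251.902), Paleocene (66–56), Eocene (56–33.9), Oligocene (33.9–23.03), Miocene (23.03–5.333).
That is 6 complete epochs.

6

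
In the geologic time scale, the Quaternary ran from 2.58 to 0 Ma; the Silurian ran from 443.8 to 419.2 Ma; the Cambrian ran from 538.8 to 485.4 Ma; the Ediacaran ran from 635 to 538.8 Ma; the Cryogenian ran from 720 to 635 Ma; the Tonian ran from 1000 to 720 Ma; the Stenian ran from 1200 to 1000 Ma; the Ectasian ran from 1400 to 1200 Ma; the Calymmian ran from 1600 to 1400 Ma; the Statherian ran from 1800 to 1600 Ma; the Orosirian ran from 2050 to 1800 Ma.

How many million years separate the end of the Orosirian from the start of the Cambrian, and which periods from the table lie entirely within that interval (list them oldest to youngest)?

The Orosirian closes at 1800 Ma and the Cambrian opens at 538.8 Ma, so the interval is 1800 − 538.8 = 1261.2 Myr.
A period fits inside if it starts at or after 1800 Ma and ends at or before 538.8 Ma; oldest first that gives Statherian, Calymmian, Ectasian, Stenian, Tonian, Cryogenian, Ediacaran.

1261.2 million years; Statherian, Calymmian, Ectasian, Stenian, Tonian, Cryogenian, Ediacaran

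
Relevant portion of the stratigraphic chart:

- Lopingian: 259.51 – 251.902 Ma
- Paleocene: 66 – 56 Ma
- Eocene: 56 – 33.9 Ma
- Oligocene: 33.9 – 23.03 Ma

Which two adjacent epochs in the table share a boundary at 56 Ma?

Paleocene and Eocene

The Paleocene ends at 56 Ma and the Eocene begins at 56 Ma, so they share that boundary.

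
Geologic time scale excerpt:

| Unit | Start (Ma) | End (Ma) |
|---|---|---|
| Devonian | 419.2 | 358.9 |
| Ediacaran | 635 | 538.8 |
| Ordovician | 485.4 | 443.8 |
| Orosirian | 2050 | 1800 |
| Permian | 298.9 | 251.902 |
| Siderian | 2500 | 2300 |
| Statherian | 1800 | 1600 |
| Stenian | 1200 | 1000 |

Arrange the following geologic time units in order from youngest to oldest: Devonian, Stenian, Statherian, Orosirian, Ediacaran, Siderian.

Devonian, Ediacaran, Stenian, Statherian, Orosirian, Siderian

Sorting by start age (ascending Ma, since larger Ma = older): Devonian began 419.2, Ediacaran began 635, Stenian began 1200, Statherian began 1800, Orosirian began 2050, Siderian began 2500.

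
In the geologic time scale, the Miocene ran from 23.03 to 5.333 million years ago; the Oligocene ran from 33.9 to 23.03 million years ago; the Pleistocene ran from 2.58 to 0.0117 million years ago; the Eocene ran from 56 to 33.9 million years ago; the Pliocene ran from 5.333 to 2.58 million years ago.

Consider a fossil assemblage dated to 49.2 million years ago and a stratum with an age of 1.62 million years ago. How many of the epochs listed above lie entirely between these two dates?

3

The older date is 49.2 Ma and the younger is 1.62 Ma.
Epochs with start < 49.2 and end > 1.62 Ma: Oligocene (33.9–23.03), Miocene (23.03–5.333), Pliocene (5.333–2.58).
That is 3 complete epochs.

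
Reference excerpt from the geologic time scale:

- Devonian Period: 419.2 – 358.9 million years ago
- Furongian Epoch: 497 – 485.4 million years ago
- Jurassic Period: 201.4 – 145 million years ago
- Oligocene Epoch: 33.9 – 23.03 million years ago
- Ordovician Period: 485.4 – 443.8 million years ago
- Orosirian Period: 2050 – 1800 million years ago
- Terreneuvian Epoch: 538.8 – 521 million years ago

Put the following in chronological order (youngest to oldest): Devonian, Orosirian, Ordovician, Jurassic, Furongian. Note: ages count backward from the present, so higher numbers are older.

Read off each span (Ma): Devonian 419.2–358.9; Orosirian 2050–1800; Ordovician 485.4–443.8; Jurassic 201.4–145; Furongian 497–485.4.
Larger Ma is older, so oldest→youngest is Orosirian, Furongian, Ordovician, Devonian, Jurassic; reverse it for youngest→oldest.

Jurassic, Devonian, Ordovician, Furongian, Orosirian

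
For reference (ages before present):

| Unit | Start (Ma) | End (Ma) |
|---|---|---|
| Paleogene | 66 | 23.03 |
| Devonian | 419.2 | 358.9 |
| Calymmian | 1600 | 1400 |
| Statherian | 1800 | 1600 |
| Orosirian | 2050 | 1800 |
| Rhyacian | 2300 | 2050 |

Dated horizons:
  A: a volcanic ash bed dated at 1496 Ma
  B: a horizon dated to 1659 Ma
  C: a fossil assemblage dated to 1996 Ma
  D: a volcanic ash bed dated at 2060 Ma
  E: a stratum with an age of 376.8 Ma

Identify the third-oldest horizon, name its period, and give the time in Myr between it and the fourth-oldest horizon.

Sorted oldest-first by Ma: D (2060), C (1996), B (1659), A (1496), E (376.8).
The third oldest is B at 1659 Ma, which lies in 1800–1600 Ma: the Statherian.
The fourth oldest is A at 1496 Ma; separation = |1659 − 1496| = 163 Myr.

B, in the Statherian; 163 million years to A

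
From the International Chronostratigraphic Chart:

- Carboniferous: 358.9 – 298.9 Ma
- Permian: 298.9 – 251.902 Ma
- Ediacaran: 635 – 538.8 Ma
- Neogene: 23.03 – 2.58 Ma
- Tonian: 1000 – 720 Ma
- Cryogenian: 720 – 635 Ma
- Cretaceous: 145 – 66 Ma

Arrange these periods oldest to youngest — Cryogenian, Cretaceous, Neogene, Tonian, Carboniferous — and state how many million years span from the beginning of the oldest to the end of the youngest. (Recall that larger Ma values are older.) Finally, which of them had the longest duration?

Start ages (Ma): Tonian 1000, Cryogenian 720, Carboniferous 358.9, Cretaceous 145, Neogene 23.03.
Ordered oldest to youngest: Tonian, Cryogenian, Carboniferous, Cretaceous, Neogene.
Span = 1000 − 2.58 = 997.42 Myr.
Durations: Cretaceous 79, Carboniferous 60, Cryogenian 85, Neogene 20.45, Tonian 280 → longest is Tonian (280 Myr).

Tonian, Cryogenian, Carboniferous, Cretaceous, Neogene; total span 997.42 Myr; longest is Tonian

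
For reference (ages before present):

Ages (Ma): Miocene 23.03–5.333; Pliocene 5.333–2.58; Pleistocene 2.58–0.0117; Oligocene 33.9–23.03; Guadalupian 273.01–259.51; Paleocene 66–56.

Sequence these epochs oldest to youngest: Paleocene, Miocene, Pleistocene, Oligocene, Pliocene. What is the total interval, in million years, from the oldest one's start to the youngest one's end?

Start ages (Ma): Paleocene 66, Oligocene 33.9, Miocene 23.03, Pliocene 5.333, Pleistocene 2.58.
Ordered oldest to youngest: Paleocene, Oligocene, Miocene, Pliocene, Pleistocene.
Span = 66 − 0.0117 = 65.9883 Myr.

Paleocene → Oligocene → Miocene → Pliocene → Pleistocene; total span 65.9883 Myr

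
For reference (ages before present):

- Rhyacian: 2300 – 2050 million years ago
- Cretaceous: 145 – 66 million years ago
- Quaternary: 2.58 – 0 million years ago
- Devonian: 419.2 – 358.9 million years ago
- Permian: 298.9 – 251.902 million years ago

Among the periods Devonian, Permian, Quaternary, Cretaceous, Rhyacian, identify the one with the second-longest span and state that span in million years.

Start − end for each: Devonian 419.2 − 358.9 = 60.3; Permian 298.9 − 251.902 = 46.998; Quaternary 2.58 − 0 = 2.58; Cretaceous 145 − 66 = 79; Rhyacian 2300 − 2050 = 250.
Ranking these from longest: Rhyacian > Cretaceous > Devonian > Permian > Quaternary.
Position 2 in that ranking is Cretaceous, which lasted 79 Myr.

Cretaceous, 79 million years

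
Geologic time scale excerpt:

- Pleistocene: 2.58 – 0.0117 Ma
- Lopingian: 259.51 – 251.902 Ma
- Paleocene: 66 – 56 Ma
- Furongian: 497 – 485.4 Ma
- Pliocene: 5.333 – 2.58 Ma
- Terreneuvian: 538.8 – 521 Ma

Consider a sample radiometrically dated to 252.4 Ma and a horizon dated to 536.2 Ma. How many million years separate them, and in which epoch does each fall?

Elapsed time: 536.2 − 252.4 = 283.8 Myr.
252.4 Ma lies within 259.51–251.902 Ma: Lopingian.
536.2 Ma lies within 538.8–521 Ma: Terreneuvian.

283.8 million years apart; the first in the Lopingian, the second in the Terreneuvian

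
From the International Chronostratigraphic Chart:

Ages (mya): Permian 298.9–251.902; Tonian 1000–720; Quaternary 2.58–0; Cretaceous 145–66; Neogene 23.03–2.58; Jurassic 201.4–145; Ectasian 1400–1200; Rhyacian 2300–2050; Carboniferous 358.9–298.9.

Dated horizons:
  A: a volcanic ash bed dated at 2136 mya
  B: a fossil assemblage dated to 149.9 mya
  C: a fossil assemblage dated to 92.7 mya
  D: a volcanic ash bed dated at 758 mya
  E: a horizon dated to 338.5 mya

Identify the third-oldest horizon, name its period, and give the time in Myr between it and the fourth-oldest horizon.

E, in the Carboniferous; 188.6 million years to B

Larger Ma means older, so oldest first: A 2136 > D 758 > E 338.5 > B 149.9 > C 92.7.
Counting 3 along gives E (338.5 Ma); the excerpt puts that inside the Carboniferous, 358.9–298.9 Ma.
Next in line is B (149.9 Ma), and 338.5 − 149.9 = 188.6 Myr.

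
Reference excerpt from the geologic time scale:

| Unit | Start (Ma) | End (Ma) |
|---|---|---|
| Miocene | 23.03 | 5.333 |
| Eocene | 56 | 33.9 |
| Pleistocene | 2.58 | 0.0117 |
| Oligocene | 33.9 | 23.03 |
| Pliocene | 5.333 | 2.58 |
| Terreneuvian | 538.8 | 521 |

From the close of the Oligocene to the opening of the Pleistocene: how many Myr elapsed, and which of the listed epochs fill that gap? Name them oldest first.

20.45 million years; Miocene, Pliocene

The Oligocene closes at 23.03 Ma and the Pleistocene opens at 2.58 Ma, so the interval is 23.03 − 2.58 = 20.45 Myr.
An epoch fits inside if it starts at or after 23.03 Ma and ends at or before 2.58 Ma; oldest first that gives Miocene, Pliocene.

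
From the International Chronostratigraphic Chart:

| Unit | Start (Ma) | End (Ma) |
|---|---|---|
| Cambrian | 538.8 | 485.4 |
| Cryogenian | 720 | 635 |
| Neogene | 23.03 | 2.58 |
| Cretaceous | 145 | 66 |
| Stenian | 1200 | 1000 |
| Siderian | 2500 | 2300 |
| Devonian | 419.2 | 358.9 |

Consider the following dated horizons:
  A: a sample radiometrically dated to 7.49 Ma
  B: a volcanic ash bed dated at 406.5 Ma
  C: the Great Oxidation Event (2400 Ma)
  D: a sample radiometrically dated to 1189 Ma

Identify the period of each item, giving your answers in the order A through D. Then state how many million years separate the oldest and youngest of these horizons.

A: 7.49 Ma lies in 23.03–2.58 Ma, so Neogene.
B: 406.5 Ma lies in 419.2–358.9 Ma, so Devonian.
C: 2400 Ma lies in 2500–2300 Ma, so Siderian.
D: 1189 Ma lies in 1200–1000 Ma, so Stenian.
Oldest = 2400 Ma, youngest = 7.49 Ma → span 2392.51 Myr.

A — Neogene; B — Devonian; C — Siderian; D — Stenian; span 2392.51 million years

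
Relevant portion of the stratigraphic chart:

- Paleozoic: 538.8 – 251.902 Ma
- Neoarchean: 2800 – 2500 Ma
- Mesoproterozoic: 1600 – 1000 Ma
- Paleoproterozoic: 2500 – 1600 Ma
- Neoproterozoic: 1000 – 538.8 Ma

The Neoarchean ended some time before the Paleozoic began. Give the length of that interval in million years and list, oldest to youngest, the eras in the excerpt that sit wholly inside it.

1961.2 million years; Paleoproterozoic, Mesoproterozoic, Neoproterozoic

The Neoarchean closes at 2500 Ma and the Paleozoic opens at 538.8 Ma, so the interval is 2500 − 538.8 = 1961.2 Myr.
An era fits inside if it starts at or after 2500 Ma and ends at or before 538.8 Ma; oldest first that gives Paleoproterozoic, Mesoproterozoic, Neoproterozoic.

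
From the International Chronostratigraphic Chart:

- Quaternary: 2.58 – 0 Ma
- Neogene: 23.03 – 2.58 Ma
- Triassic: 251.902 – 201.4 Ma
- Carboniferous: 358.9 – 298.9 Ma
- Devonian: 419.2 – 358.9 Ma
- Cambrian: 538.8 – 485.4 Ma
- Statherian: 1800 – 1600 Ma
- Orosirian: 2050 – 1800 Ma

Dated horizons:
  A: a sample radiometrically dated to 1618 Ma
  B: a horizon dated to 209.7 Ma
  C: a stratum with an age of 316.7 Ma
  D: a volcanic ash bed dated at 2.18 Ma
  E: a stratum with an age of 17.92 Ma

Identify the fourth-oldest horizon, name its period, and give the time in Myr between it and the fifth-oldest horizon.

Sorted oldest-first by Ma: A (1618), C (316.7), B (209.7), E (17.92), D (2.18).
The fourth oldest is E at 17.92 Ma, which lies in 23.03–2.58 Ma: the Neogene.
The fifth oldest is D at 2.18 Ma; separation = |17.92 − 2.18| = 15.74 Myr.

E, in the Neogene; 15.74 million years to D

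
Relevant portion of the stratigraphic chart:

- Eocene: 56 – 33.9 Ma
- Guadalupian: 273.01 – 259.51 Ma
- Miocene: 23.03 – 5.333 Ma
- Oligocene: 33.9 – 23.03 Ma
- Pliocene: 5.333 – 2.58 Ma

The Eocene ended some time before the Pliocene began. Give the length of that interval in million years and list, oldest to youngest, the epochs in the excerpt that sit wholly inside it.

28.567 million years; Oligocene, Miocene

The Eocene closes at 33.9 Ma and the Pliocene opens at 5.333 Ma, so the interval is 33.9 − 5.333 = 28.567 Myr.
An epoch fits inside if it starts at or after 33.9 Ma and ends at or before 5.333 Ma; oldest first that gives Oligocene, Miocene.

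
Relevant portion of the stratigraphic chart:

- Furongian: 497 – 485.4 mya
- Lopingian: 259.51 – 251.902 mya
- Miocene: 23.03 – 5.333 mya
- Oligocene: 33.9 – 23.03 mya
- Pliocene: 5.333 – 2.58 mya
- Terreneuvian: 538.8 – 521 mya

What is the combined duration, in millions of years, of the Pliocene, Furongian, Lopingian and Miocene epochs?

Duration is start − end for each: (5.333 − 2.58) + (497 − 485.4) + (259.51 − 251.902) + (23.03 − 5.333).
That is 2.753 + 11.6 + 7.608 + 17.697, which totals 39.658 million years.

39.658 million years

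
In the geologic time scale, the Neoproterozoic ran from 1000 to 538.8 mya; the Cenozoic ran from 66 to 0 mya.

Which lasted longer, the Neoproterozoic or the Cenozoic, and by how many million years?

Neoproterozoic, by 395.2 million years

Neoproterozoic: 1000 − 538.8 = 461.2 Myr.
Cenozoic: 66 − 0 = 66 Myr.
Difference: 461.2 − 66 = 395.2 Myr, so the Neoproterozoic was longer.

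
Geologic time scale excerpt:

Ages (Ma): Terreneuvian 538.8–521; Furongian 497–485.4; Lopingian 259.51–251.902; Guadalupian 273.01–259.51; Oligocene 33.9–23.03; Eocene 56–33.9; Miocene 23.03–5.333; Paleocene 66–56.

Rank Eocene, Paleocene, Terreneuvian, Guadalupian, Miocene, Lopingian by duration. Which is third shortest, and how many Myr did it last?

Guadalupian, 13.5 million years

Start − end for each: Eocene 56 − 33.9 = 22.1; Paleocene 66 − 56 = 10; Terreneuvian 538.8 − 521 = 17.8; Guadalupian 273.01 − 259.51 = 13.5; Miocene 23.03 − 5.333 = 17.697; Lopingian 259.51 − 251.902 = 7.608.
Ranking these from shortest: Lopingian < Paleocene < Guadalupian < Miocene < Terreneuvian < Eocene.
Position 3 in that ranking is Guadalupian, which lasted 13.5 Myr.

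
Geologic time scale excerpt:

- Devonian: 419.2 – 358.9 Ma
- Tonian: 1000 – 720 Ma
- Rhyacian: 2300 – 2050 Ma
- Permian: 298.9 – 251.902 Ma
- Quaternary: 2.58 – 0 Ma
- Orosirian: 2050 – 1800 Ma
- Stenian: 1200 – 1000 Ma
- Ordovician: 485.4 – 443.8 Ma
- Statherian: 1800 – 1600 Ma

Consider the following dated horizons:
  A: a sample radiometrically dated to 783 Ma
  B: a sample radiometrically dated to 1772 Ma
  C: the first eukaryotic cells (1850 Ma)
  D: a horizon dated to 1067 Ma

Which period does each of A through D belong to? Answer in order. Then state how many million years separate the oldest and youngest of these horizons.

A — Tonian; B — Statherian; C — Orosirian; D — Stenian; span 1067 million years

A: 783 Ma lies in 1000–720 Ma, so Tonian.
B: 1772 Ma lies in 1800–1600 Ma, so Statherian.
C: 1850 Ma lies in 2050–1800 Ma, so Orosirian.
D: 1067 Ma lies in 1200–1000 Ma, so Stenian.
Oldest = 1850 Ma, youngest = 783 Ma → span 1067 Myr.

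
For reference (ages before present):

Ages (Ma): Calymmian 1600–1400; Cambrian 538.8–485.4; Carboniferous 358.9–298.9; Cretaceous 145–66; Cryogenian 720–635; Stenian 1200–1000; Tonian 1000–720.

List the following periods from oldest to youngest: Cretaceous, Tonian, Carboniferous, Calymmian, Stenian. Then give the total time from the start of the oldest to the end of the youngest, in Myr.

Start ages (Ma): Calymmian 1600, Stenian 1200, Tonian 1000, Carboniferous 358.9, Cretaceous 145.
Ordered oldest to youngest: Calymmian, Stenian, Tonian, Carboniferous, Cretaceous.
Span = 1600 − 66 = 1534 Myr.

Calymmian, Stenian, Tonian, Carboniferous, Cretaceous; total span 1534 Myr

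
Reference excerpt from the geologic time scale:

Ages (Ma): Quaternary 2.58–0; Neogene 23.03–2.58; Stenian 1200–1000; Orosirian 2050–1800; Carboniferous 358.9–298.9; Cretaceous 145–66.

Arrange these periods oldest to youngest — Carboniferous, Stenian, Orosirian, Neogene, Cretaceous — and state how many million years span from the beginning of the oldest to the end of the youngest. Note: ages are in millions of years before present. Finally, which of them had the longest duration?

Orosirian, Stenian, Carboniferous, Cretaceous, Neogene; total span 2047.42 Myr; longest is Orosirian

Start ages (Ma): Orosirian 2050, Stenian 1200, Carboniferous 358.9, Cretaceous 145, Neogene 23.03.
Ordered oldest to youngest: Orosirian, Stenian, Carboniferous, Cretaceous, Neogene.
Span = 2050 − 2.58 = 2047.42 Myr.
Durations: Stenian 200, Orosirian 250, Carboniferous 60, Neogene 20.45, Cretaceous 79 → longest is Orosirian (250 Myr).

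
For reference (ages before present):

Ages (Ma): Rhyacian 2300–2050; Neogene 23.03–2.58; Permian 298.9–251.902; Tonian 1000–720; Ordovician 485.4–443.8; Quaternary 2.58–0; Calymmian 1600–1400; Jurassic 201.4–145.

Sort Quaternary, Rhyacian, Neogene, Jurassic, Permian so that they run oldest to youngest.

Sorting by start age (descending Ma, since larger Ma = older): Rhyacian began 2300, Permian began 298.9, Jurassic began 201.4, Neogene began 23.03, Quaternary began 2.58.

Rhyacian, Permian, Jurassic, Neogene, Quaternary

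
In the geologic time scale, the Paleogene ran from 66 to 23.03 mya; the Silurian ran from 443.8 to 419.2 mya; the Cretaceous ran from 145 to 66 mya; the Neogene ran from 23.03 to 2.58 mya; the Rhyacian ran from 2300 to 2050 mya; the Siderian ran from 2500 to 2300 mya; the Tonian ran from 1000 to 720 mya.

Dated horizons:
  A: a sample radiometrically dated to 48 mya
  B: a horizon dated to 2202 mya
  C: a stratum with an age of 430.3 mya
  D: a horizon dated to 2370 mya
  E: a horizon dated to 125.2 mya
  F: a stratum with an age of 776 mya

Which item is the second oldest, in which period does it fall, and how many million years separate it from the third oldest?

B, in the Rhyacian; 1426 million years to F

Sorted oldest-first by Ma: D (2370), B (2202), F (776), C (430.3), E (125.2), A (48).
The second oldest is B at 2202 Ma, which lies in 2300–2050 Ma: the Rhyacian.
The third oldest is F at 776 Ma; separation = |2202 − 776| = 1426 Myr.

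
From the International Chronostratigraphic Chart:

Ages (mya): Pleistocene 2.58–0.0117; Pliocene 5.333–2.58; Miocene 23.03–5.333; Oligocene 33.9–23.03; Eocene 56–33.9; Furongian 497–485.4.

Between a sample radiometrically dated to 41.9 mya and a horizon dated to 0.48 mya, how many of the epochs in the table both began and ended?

41.9 Ma sits inside the Eocene (56–33.9) and 0.48 Ma inside the Pleistocene (2.58–0.0117); neither of those is wholly between the two dates.
The listed epochs lying completely between them are Oligocene, Miocene, Pliocene — 3 in all.

3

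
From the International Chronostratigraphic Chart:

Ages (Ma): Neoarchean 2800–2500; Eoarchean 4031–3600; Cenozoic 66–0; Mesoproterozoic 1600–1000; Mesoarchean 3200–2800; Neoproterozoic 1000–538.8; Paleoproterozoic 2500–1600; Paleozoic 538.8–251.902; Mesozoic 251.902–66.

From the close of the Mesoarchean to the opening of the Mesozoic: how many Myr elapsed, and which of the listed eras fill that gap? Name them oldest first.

2548.098 million years; Neoarchean, Paleoproterozoic, Mesoproterozoic, Neoproterozoic, Paleozoic

The Mesoarchean closes at 2800 Ma and the Mesozoic opens at 251.902 Ma, so the interval is 2800 − 251.902 = 2548.098 Myr.
An era fits inside if it starts at or after 2800 Ma and ends at or before 251.902 Ma; oldest first that gives Neoarchean, Paleoproterozoic, Mesoproterozoic, Neoproterozoic, Paleozoic.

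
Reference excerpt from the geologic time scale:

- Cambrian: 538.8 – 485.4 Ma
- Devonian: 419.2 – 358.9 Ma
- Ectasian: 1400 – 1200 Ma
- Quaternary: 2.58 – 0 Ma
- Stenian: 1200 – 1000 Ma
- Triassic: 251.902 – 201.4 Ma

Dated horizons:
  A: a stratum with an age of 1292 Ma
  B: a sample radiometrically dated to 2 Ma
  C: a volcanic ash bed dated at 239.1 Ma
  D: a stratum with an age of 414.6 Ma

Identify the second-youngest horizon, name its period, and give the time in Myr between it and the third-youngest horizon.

Smaller Ma means younger, so youngest first: B 2 < C 239.1 < D 414.6 < A 1292.
Counting 2 along gives C (239.1 Ma); the excerpt puts that inside the Triassic, 251.902–201.4 Ma.
Next in line is D (414.6 Ma), and 414.6 − 239.1 = 175.5 Myr.

C, in the Triassic; 175.5 million years to D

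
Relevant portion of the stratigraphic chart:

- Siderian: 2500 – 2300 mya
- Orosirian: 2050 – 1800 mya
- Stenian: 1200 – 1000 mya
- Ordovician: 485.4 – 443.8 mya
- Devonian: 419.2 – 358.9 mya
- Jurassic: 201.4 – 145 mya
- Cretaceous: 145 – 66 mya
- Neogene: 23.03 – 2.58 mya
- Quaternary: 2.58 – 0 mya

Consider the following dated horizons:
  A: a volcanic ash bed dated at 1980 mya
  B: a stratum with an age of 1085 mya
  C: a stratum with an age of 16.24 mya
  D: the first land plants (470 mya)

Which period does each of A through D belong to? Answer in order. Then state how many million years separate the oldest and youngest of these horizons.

A: 1980 Ma lies in 2050–1800 Ma, so Orosirian.
B: 1085 Ma lies in 1200–1000 Ma, so Stenian.
C: 16.24 Ma lies in 23.03–2.58 Ma, so Neogene.
D: 470 Ma lies in 485.4–443.8 Ma, so Ordovician.
Oldest = 1980 Ma, youngest = 16.24 Ma → span 1963.76 Myr.

A — Orosirian; B — Stenian; C — Neogene; D — Ordovician; span 1963.76 million years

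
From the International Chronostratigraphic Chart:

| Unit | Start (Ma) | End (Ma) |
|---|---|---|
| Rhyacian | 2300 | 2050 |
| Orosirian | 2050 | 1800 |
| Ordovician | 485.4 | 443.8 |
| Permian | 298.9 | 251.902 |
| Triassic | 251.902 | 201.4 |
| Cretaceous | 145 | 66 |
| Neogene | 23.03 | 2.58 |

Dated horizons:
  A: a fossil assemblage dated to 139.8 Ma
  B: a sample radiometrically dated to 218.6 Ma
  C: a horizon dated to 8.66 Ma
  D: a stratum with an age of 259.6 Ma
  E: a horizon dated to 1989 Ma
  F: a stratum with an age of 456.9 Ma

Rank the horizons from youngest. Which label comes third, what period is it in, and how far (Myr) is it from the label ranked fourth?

B, in the Triassic; 41 million years to D

Smaller Ma means younger, so youngest first: C 8.66 < A 139.8 < B 218.6 < D 259.6 < F 456.9 < E 1989.
Counting 3 along gives B (218.6 Ma); the excerpt puts that inside the Triassic, 251.902–201.4 Ma.
Next in line is D (259.6 Ma), and 259.6 − 218.6 = 41 Myr.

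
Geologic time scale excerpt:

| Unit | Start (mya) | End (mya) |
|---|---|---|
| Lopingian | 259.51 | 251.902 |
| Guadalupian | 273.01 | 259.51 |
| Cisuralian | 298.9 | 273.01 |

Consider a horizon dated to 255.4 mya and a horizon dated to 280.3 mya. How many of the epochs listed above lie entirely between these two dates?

280.3 Ma sits inside the Cisuralian (298.9–273.01) and 255.4 Ma inside the Lopingian (259.51–251.902); neither of those is wholly between the two dates.
The listed epochs lying completely between them are Guadalupian — 1 in all.

1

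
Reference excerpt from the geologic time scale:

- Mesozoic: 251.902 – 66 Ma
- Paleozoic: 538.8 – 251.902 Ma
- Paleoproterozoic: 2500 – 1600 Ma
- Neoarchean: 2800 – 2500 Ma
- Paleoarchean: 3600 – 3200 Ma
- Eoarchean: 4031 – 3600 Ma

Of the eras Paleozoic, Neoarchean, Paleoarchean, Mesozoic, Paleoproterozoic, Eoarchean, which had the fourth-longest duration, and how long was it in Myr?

Neoarchean, 300 million years

Durations: Paleozoic 286.898; Neoarchean 300; Paleoarchean 400; Mesozoic 185.902; Paleoproterozoic 900; Eoarchean 431 Myr.
Sorted longest-first: Paleoproterozoic (900), Eoarchean (431), Paleoarchean (400), Neoarchean (300), Paleozoic (286.898), Mesozoic (185.902).
The fourth longest is Neoarchean at 300 Myr.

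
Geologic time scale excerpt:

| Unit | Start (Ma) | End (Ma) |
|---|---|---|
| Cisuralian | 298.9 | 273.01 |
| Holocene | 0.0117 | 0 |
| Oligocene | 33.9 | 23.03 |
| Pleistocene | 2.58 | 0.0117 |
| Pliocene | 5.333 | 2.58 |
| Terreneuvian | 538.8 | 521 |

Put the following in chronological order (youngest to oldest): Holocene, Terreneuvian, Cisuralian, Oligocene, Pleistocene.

Read off each span (Ma): Holocene 0.0117–0; Terreneuvian 538.8–521; Cisuralian 298.9–273.01; Oligocene 33.9–23.03; Pleistocene 2.58–0.0117.
Larger Ma is older, so oldest→youngest is Terreneuvian, Cisuralian, Oligocene, Pleistocene, Holocene; reverse it for youngest→oldest.

Holocene, then Pleistocene, then Oligocene, then Cisuralian, then Terreneuvian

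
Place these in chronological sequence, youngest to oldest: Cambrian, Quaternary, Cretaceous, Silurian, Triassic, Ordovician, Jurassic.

Quaternary, Cretaceous, Jurassic, Triassic, Silurian, Ordovician, Cambrian

Era membership (oldest first within each) — Paleozoic: Cambrian, Ordovician, Silurian; Mesozoic: Triassic, Jurassic, Cretaceous; Cenozoic: Quaternary. Paleozoic precedes Mesozoic, which precedes Cenozoic. Concatenating the groups in that era order and then reversing gives youngest to oldest.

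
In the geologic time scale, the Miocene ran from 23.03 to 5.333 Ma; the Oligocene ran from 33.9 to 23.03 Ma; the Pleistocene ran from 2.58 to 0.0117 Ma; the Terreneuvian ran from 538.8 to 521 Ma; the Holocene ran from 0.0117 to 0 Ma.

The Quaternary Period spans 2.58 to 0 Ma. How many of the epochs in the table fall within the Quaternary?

2

Epochs inside 2.58–0 Ma: Pleistocene, Holocene — 2 in total.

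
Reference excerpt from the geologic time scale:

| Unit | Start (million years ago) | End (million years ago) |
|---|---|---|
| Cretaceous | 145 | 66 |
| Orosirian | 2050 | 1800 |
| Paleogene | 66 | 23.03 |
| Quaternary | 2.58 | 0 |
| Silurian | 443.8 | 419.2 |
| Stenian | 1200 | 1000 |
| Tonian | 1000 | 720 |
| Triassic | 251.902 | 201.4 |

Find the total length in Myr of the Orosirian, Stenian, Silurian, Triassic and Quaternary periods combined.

Each duration: Orosirian = 250; Stenian = 200; Silurian = 24.6; Triassic = 50.502; Quaternary = 2.58.
Sum: 250 + 200 + 24.6 + 50.502 + 2.58 = 527.682 Myr.

527.682 million years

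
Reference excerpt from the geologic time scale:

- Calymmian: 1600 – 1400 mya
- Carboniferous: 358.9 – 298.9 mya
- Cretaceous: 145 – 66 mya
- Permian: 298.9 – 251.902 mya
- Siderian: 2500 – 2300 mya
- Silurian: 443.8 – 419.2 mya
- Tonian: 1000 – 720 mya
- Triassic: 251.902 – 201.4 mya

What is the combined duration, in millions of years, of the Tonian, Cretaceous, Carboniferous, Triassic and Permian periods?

Each duration: Tonian = 280; Cretaceous = 79; Carboniferous = 60; Triassic = 50.502; Permian = 46.998.
Sum: 280 + 79 + 60 + 50.502 + 46.998 = 516.5 Myr.

516.5 million years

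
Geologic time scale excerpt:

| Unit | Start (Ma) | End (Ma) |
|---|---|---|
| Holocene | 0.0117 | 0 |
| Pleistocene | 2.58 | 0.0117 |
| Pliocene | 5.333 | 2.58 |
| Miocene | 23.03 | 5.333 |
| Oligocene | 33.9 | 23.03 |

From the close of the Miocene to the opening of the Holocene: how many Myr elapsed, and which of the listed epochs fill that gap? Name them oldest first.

5.3213 million years; Pliocene, Pleistocene

End of Miocene = 5.333 Ma; start of Holocene = 0.0117 Ma.
Gap = 5.333 − 0.0117 = 5.3213 Myr.
Epochs wholly inside 5.333–0.0117 Ma: Pliocene (5.333–2.58), Pleistocene (2.58–0.0117).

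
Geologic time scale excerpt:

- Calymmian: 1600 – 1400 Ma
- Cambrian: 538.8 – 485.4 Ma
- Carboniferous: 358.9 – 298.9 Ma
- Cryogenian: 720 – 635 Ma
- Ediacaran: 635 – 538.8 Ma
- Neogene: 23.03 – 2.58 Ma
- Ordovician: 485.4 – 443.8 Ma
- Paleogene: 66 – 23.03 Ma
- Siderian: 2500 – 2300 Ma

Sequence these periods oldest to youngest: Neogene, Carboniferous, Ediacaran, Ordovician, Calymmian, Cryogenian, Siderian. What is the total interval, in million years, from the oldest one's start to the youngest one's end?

From the excerpt: Neogene 23.03–2.58; Carboniferous 358.9–298.9; Ediacaran 635–538.8; Ordovician 485.4–443.8; Calymmian 1600–1400; Cryogenian 720–635; Siderian 2500–2300 (Ma).
Larger Ma is earlier, so the oldest is Siderian and the youngest is Neogene; oldest to youngest: Siderian, Calymmian, Cryogenian, Ediacaran, Ordovician, Carboniferous, Neogene.
Oldest start 2500 minus youngest end 2.58 gives 2497.42 Myr overall.

Siderian → Calymmian → Cryogenian → Ediacaran → Ordovician → Carboniferous → Neogene; total span 2497.42 Myr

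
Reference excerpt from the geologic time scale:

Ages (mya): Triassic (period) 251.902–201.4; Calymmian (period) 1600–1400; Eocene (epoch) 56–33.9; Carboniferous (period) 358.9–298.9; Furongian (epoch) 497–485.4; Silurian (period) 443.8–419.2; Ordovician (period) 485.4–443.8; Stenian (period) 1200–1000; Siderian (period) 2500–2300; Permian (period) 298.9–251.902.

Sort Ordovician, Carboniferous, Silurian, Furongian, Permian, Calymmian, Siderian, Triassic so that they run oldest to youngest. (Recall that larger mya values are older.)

Siderian, Calymmian, Furongian, Ordovician, Silurian, Carboniferous, Permian, Triassic

Sorting by start age (descending Ma, since larger Ma = older): Siderian start 2500, Calymmian start 1600, Furongian start 497, Ordovician start 485.4, Silurian start 443.8, Carboniferous start 358.9, Permian start 298.9, Triassic start 251.902.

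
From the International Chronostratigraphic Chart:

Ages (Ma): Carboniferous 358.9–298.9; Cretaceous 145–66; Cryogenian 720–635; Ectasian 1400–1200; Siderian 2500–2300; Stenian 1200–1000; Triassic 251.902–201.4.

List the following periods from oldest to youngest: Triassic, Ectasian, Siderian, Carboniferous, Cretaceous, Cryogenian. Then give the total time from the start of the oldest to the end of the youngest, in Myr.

From the excerpt: Triassic 251.902–201.4; Ectasian 1400–1200; Siderian 2500–2300; Carboniferous 358.9–298.9; Cretaceous 145–66; Cryogenian 720–635 (Ma).
Larger Ma is earlier, so the oldest is Siderian and the youngest is Cretaceous; oldest to youngest: Siderian, Ectasian, Cryogenian, Carboniferous, Triassic, Cretaceous.
Oldest start 2500 minus youngest end 66 gives 2434 Myr overall.

Siderian, Ectasian, Cryogenian, Carboniferous, Triassic, Cretaceous; total span 2434 Myr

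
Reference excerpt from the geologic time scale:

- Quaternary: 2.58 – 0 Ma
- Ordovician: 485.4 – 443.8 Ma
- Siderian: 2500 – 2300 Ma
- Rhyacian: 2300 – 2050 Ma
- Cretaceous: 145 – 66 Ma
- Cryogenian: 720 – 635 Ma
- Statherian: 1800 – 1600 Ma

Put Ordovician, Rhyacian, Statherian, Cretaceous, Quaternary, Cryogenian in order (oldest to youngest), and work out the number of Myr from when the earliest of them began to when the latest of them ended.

Rhyacian → Statherian → Cryogenian → Ordovician → Cretaceous → Quaternary; total span 2300 Myr

From the excerpt: Ordovician 485.4–443.8; Rhyacian 2300–2050; Statherian 1800–1600; Cretaceous 145–66; Quaternary 2.58–0; Cryogenian 720–635 (Ma).
Larger Ma is earlier, so the oldest is Rhyacian and the youngest is Quaternary; oldest to youngest: Rhyacian, Statherian, Cryogenian, Ordovician, Cretaceous, Quaternary.
Oldest start 2300 minus youngest end 0 gives 2300 Myr overall.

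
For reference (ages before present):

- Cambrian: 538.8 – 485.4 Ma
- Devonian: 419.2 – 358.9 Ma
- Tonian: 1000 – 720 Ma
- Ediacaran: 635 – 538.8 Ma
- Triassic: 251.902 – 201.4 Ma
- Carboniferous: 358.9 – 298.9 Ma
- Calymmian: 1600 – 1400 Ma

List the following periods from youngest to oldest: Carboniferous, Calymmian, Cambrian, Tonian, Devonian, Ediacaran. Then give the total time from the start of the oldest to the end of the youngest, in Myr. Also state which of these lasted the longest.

Start ages (Ma): Calymmian 1600, Tonian 1000, Ediacaran 635, Cambrian 538.8, Devonian 419.2, Carboniferous 358.9.
Ordered youngest to oldest: Carboniferous, Devonian, Cambrian, Ediacaran, Tonian, Calymmian.
Span = 1600 − 298.9 = 1301.1 Myr.
Durations: Devonian 60.3, Carboniferous 60, Tonian 280, Cambrian 53.4, Ediacaran 96.2, Calymmian 200 → longest is Tonian (280 Myr).

Carboniferous → Devonian → Cambrian → Ediacaran → Tonian → Calymmian; total span 1301.1 Myr; longest is Tonian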